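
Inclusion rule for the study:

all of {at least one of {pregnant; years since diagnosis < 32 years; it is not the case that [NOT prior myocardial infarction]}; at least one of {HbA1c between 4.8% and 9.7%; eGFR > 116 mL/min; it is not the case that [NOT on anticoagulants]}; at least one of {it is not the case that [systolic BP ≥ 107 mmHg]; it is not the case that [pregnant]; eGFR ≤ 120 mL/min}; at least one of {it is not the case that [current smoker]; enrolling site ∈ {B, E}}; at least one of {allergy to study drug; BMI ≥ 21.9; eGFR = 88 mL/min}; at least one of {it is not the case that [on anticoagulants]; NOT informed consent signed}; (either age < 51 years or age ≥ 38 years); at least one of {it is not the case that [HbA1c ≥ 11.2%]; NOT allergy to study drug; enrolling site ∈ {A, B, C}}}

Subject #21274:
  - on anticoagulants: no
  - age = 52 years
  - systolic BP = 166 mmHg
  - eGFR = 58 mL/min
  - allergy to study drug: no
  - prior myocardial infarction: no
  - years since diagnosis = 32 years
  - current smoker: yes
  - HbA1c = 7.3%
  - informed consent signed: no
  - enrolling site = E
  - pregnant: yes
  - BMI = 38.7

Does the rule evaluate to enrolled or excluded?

Atomic conditions:
  pregnant: yes → true
  years since diagnosis < 32 years: 32 < 32 is false
  NOT prior myocardial infarction: no → true
  HbA1c between 4.8% and 9.7%: 7.3 in [4.8, 9.7] is true
  eGFR > 116 mL/min: 58 > 116 is false
  NOT on anticoagulants: no → true
  systolic BP ≥ 107 mmHg: 166 ≥ 107 is true
  eGFR ≤ 120 mL/min: 58 ≤ 120 is true
  current smoker: yes → true
  enrolling site ∈ {B, E}: E is in the set → true
  allergy to study drug: no → false
  BMI ≥ 21.9: 38.7 ≥ 21.9 is true
  eGFR = 88 mL/min: 58 == 88 is false
  on anticoagulants: no → false
  NOT informed consent signed: no → true
  age < 51 years: 52 < 51 is false
  age ≥ 38 years: 52 ≥ 38 is true
  HbA1c ≥ 11.2%: 7.3 ≥ 11.2 is false
  NOT allergy to study drug: no → true
  enrolling site ∈ {A, B, C}: E is not in the set → false
Combine:
[1.3] NOT true = false
[1] true OR false OR false = true
[2.3] NOT true = false
[2] true OR false OR false = true
[3.1] NOT true = false
[3.2] NOT true = false
[3] false OR false OR true = true
[4.1] NOT true = false
[4] false OR true = true
[5] false OR true OR false = true
[6.1] NOT false = true
[6] true OR true = true
[7] false OR true = true
[8.1] NOT false = true
[8] true OR true OR false = true
[root] true AND true AND true AND true AND true AND true AND true AND true = true
Overall: true → enrolled

Enrolled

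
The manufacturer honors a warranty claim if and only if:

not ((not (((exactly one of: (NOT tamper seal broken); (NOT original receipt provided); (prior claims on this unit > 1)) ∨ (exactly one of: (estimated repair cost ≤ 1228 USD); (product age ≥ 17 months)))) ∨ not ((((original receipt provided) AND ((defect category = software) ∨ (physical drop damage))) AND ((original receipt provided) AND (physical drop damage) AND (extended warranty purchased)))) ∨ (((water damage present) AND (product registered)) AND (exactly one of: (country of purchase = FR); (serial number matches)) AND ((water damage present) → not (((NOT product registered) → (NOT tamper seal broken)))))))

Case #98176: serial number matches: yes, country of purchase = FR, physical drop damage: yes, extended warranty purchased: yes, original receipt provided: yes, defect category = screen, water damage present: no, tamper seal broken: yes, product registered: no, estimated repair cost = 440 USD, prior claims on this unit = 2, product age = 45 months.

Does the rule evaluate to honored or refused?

Atomic conditions:
  NOT tamper seal broken: yes → false
  NOT original receipt provided: yes → false
  prior claims on this unit > 1: 2 > 1 is true
  estimated repair cost ≤ 1228 USD: 440 ≤ 1228 is true
  product age ≥ 17 months: 45 ≥ 17 is true
  original receipt provided: yes → true
  defect category = software: screen == software is false
  physical drop damage: yes → true
  extended warranty purchased: yes → true
  water damage present: no → false
  product registered: no → false
  country of purchase = FR: FR == FR is true
  serial number matches: yes → true
  NOT product registered: no → true
Combine:
[1.1.1.1] exactly-one(false, false, true) = true
[1.1.1.2] exactly-one(true, true) = false
[1.1.1] true OR false = true
[1.1] NOT true = false
[1.2.1.1.2] false OR true = true
[1.2.1.1] true AND true = true
[1.2.1.2] true AND true AND true = true
[1.2.1] true AND true = true
[1.2] NOT true = false
[1.3.1] false AND false = false
[1.3.2] exactly-one(true, true) = false
[1.3.3.2.1] true → false = false
[1.3.3.2] NOT false = true
[1.3.3] false → true (antecedent false ⇒ implication holds) = true
[1.3] false AND false AND true = false
[1] false OR false OR false = false
[root] NOT false = true
Overall: true → honored

Honored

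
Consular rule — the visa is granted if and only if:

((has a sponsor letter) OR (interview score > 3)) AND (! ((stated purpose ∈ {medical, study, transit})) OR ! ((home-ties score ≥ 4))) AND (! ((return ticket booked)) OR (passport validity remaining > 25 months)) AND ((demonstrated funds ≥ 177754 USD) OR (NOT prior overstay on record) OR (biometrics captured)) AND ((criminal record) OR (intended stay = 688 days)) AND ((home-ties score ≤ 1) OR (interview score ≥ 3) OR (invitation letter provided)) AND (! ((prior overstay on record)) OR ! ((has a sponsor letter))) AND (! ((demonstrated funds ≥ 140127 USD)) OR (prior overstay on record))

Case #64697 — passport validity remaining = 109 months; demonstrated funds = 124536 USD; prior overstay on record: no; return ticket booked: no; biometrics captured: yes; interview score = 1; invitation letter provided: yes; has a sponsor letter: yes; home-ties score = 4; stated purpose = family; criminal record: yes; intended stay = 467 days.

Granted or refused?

Granted

Atomic conditions:
  has a sponsor letter: yes → true
  interview score > 3: 1 > 3 is false
  stated purpose ∈ {medical, study, transit}: family is not in the set → false
  home-ties score ≥ 4: 4 ≥ 4 is true
  return ticket booked: no → false
  passport validity remaining > 25 months: 109 > 25 is true
  demonstrated funds ≥ 177754 USD: 124536 ≥ 177754 is false
  NOT prior overstay on record: no → true
  biometrics captured: yes → true
  criminal record: yes → true
  intended stay = 688 days: 467 == 688 is false
  home-ties score ≤ 1: 4 ≤ 1 is false
  interview score ≥ 3: 1 ≥ 3 is false
  invitation letter provided: yes → true
  prior overstay on record: no → false
  demonstrated funds ≥ 140127 USD: 124536 ≥ 140127 is false
Combine:
[1] true OR false = true
[2.1] NOT false = true
[2.2] NOT true = false
[2] true OR false = true
[3.1] NOT false = true
[3] true OR true = true
[4] false OR true OR true = true
[5] true OR false = true
[6] false OR false OR true = true
[7.1] NOT false = true
[7.2] NOT true = false
[7] true OR false = true
[8.1] NOT false = true
[8] true OR false = true
[root] true AND true AND true AND true AND true AND true AND true AND true = true
Overall: true → granted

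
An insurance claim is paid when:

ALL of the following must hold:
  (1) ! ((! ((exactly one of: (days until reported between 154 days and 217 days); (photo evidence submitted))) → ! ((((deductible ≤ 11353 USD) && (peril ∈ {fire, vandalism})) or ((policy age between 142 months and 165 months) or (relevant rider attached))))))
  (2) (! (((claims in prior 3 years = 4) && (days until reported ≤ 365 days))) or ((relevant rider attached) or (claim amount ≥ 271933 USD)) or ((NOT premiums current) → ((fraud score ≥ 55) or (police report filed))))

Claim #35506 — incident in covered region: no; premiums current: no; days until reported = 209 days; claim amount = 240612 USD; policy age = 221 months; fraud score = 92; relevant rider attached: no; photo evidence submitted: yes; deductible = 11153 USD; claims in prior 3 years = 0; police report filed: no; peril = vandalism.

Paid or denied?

Atomic conditions:
  days until reported between 154 days and 217 days: 209 in [154, 217] is true
  photo evidence submitted: yes → true
  deductible ≤ 11353 USD: 11153 ≤ 11353 is true
  peril ∈ {fire, vandalism}: vandalism is in the set → true
  policy age between 142 months and 165 months: 221 in [142, 165] is false
  relevant rider attached: no → false
  claims in prior 3 years = 4: 0 == 4 is false
  days until reported ≤ 365 days: 209 ≤ 365 is true
  claim amount ≥ 271933 USD: 240612 ≥ 271933 is false
  NOT premiums current: no → true
  fraud score ≥ 55: 92 ≥ 55 is true
  police report filed: no → false
Combine:
[1.1.1.1] exactly-one(true, true) = false
[1.1.1] NOT false = true
[1.1.2.1.1] true AND true = true
[1.1.2.1.2] false OR false = false
[1.1.2.1] true OR false = true
[1.1.2] NOT true = false
[1.1] true → false = false
[1] NOT false = true
[2.1.1] false AND true = false
[2.1] NOT false = true
[2.2] false OR false = false
[2.3.2] true OR false = true
[2.3] true → true = true
[2] true OR false OR true = true
[root] true AND true = true
Overall: true → paid

Paid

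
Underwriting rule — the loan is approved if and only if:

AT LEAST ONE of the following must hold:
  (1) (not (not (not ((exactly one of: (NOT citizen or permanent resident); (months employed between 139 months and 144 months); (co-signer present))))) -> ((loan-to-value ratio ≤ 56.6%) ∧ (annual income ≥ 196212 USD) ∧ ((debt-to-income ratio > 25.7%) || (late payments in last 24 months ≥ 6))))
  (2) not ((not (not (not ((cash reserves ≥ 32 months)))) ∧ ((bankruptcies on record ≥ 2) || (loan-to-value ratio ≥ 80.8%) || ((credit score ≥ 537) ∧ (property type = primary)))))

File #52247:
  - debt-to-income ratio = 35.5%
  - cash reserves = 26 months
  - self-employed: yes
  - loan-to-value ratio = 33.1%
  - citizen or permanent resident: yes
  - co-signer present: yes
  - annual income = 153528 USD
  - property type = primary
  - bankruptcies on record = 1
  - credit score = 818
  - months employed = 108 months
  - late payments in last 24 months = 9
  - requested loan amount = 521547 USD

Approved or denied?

Approved

Atomic conditions:
  NOT citizen or permanent resident: yes → false
  months employed between 139 months and 144 months: 108 in [139, 144] is false
  co-signer present: yes → true
  loan-to-value ratio ≤ 56.6%: 33.1 ≤ 56.6 is true
  annual income ≥ 196212 USD: 153528 ≥ 196212 is false
  debt-to-income ratio > 25.7%: 35.5 > 25.7 is true
  late payments in last 24 months ≥ 6: 9 ≥ 6 is true
  cash reserves ≥ 32 months: 26 ≥ 32 is false
  bankruptcies on record ≥ 2: 1 ≥ 2 is false
  loan-to-value ratio ≥ 80.8%: 33.1 ≥ 80.8 is false
  credit score ≥ 537: 818 ≥ 537 is true
  property type = primary: primary == primary is true
Combine:
[1.1.1.1.1] exactly-one(false, false, true) = true
[1.1.1.1] NOT true = false
[1.1.1] NOT false = true
[1.1] NOT true = false
[1.2.3] true OR true = true
[1.2] true AND false AND true = false
[1] false → false (antecedent false ⇒ implication holds) = true
[2.1.1.1.1] NOT false = true
[2.1.1.1] NOT true = false
[2.1.1] NOT false = true
[2.1.2.3] true AND true = true
[2.1.2] false OR false OR true = true
[2.1] true AND true = true
[2] NOT true = false
[root] true OR false = true
Overall: true → approved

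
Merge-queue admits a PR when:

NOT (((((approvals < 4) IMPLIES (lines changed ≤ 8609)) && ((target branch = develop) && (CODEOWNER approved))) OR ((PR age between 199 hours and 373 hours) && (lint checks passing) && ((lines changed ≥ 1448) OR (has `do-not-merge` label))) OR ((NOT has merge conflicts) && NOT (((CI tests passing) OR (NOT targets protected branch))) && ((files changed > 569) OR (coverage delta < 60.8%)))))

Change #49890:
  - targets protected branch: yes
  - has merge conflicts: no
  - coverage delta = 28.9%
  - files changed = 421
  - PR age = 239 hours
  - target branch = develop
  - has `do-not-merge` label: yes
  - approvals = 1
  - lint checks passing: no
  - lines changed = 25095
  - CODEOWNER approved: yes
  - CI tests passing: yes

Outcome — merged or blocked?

Merged

Atomic conditions:
  approvals < 4: 1 < 4 is true
  lines changed ≤ 8609: 25095 ≤ 8609 is false
  target branch = develop: develop == develop is true
  CODEOWNER approved: yes → true
  PR age between 199 hours and 373 hours: 239 in [199, 373] is true
  lint checks passing: no → false
  lines changed ≥ 1448: 25095 ≥ 1448 is true
  has `do-not-merge` label: yes → true
  NOT has merge conflicts: no → true
  CI tests passing: yes → true
  NOT targets protected branch: yes → false
  files changed > 569: 421 > 569 is false
  coverage delta < 60.8%: 28.9 < 60.8 is true
Combine:
[1.1.1] true → false = false
[1.1.2] true AND true = true
[1.1] false AND true = false
[1.2.3] true OR true = true
[1.2] true AND false AND true = false
[1.3.2.1] true OR false = true
[1.3.2] NOT true = false
[1.3.3] false OR true = true
[1.3] true AND false AND true = false
[1] false OR false OR false = false
[root] NOT false = true
Overall: true → merged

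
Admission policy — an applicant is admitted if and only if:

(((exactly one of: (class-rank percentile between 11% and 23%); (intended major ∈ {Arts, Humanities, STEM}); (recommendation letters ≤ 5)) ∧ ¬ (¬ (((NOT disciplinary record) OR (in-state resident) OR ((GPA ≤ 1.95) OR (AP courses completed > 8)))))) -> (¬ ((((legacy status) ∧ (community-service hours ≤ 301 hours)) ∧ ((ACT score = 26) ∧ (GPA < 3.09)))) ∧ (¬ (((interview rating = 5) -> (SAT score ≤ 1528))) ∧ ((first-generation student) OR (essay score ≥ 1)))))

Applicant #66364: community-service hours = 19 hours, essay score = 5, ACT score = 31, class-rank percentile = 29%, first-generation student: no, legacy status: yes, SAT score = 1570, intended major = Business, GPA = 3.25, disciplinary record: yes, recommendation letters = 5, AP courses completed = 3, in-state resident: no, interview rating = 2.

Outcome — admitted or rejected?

Admitted

Atomic conditions:
  class-rank percentile between 11% and 23%: 29 in [11, 23] is false
  intended major ∈ {Arts, Humanities, STEM}: Business is not in the set → false
  recommendation letters ≤ 5: 5 ≤ 5 is true
  NOT disciplinary record: yes → false
  in-state resident: no → false
  GPA ≤ 1.95: 3.25 ≤ 1.95 is false
  AP courses completed > 8: 3 > 8 is false
  legacy status: yes → true
  community-service hours ≤ 301 hours: 19 ≤ 301 is true
  ACT score = 26: 31 == 26 is false
  GPA < 3.09: 3.25 < 3.09 is false
  interview rating = 5: 2 == 5 is false
  SAT score ≤ 1528: 1570 ≤ 1528 is false
  first-generation student: no → false
  essay score ≥ 1: 5 ≥ 1 is true
Combine:
[1.1] exactly-one(false, false, true) = true
[1.2.1.1.3] false OR false = false
[1.2.1.1] false OR false OR false = false
[1.2.1] NOT false = true
[1.2] NOT true = false
[1] true AND false = false
[2.1.1.1] true AND true = true
[2.1.1.2] false AND false = false
[2.1.1] true AND false = false
[2.1] NOT false = true
[2.2.1.1] false → false (antecedent false ⇒ implication holds) = true
[2.2.1] NOT true = false
[2.2.2] false OR true = true
[2.2] false AND true = false
[2] true AND false = false
[root] false → false (antecedent false ⇒ implication holds) = true
Overall: true → admitted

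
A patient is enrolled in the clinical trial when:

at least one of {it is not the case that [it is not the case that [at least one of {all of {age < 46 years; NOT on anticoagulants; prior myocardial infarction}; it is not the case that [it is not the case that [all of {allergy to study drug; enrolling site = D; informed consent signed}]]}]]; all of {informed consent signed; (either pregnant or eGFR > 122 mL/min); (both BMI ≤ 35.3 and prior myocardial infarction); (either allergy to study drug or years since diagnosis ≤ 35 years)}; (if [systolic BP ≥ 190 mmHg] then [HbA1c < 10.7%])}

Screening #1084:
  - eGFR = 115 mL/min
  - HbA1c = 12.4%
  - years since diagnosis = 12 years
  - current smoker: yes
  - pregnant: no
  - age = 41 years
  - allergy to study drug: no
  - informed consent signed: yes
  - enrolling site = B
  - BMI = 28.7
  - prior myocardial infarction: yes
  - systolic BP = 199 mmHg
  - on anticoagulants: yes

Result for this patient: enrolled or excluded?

Excluded

Atomic conditions:
  age < 46 years: 41 < 46 is true
  NOT on anticoagulants: yes → false
  prior myocardial infarction: yes → true
  allergy to study drug: no → false
  enrolling site = D: B == D is false
  informed consent signed: yes → true
  pregnant: no → false
  eGFR > 122 mL/min: 115 > 122 is false
  BMI ≤ 35.3: 28.7 ≤ 35.3 is true
  years since diagnosis ≤ 35 years: 12 ≤ 35 is true
  systolic BP ≥ 190 mmHg: 199 ≥ 190 is true
  HbA1c < 10.7%: 12.4 < 10.7 is false
Combine:
[1.1.1.1] true AND false AND true = false
[1.1.1.2.1.1] false AND false AND true = false
[1.1.1.2.1] NOT false = true
[1.1.1.2] NOT true = false
[1.1.1] false OR false = false
[1.1] NOT false = true
[1] NOT true = false
[2.2] false OR false = false
[2.3] true AND true = true
[2.4] false OR true = true
[2] true AND false AND true AND true = false
[3] true → false = false
[root] false OR false OR false = false
Overall: false → excluded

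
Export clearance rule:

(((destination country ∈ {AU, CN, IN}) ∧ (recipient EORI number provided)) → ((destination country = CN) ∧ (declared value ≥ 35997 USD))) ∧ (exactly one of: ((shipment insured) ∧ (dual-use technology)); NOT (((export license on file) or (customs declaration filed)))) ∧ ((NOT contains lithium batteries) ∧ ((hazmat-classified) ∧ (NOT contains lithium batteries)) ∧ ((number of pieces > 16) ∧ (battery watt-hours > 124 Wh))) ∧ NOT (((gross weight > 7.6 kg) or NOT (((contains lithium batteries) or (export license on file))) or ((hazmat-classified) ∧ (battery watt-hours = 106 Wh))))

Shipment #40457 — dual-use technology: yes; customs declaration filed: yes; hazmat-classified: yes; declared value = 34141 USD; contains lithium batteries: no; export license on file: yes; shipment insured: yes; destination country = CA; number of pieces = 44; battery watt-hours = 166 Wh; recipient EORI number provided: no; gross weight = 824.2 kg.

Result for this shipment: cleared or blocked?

Blocked

Atomic conditions:
  destination country ∈ {AU, CN, IN}: CA is not in the set → false
  recipient EORI number provided: no → false
  destination country = CN: CA == CN is false
  declared value ≥ 35997 USD: 34141 ≥ 35997 is false
  shipment insured: yes → true
  dual-use technology: yes → true
  export license on file: yes → true
  customs declaration filed: yes → true
  NOT contains lithium batteries: no → true
  hazmat-classified: yes → true
  number of pieces > 16: 44 > 16 is true
  battery watt-hours > 124 Wh: 166 > 124 is true
  gross weight > 7.6 kg: 824.2 > 7.6 is true
  contains lithium batteries: no → false
  battery watt-hours = 106 Wh: 166 == 106 is false
Combine:
[1.1] false AND false = false
[1.2] false AND false = false
[1] false → false (antecedent false ⇒ implication holds) = true
[2.1] true AND true = true
[2.2.1] true OR true = true
[2.2] NOT true = false
[2] exactly-one(true, false) = true
[3.2] true AND true = true
[3.3] true AND true = true
[3] true AND true AND true = true
[4.1.2.1] false OR true = true
[4.1.2] NOT true = false
[4.1.3] true AND false = false
[4.1] true OR false OR false = true
[4] NOT true = false
[root] true AND true AND true AND false = false
Overall: false → blocked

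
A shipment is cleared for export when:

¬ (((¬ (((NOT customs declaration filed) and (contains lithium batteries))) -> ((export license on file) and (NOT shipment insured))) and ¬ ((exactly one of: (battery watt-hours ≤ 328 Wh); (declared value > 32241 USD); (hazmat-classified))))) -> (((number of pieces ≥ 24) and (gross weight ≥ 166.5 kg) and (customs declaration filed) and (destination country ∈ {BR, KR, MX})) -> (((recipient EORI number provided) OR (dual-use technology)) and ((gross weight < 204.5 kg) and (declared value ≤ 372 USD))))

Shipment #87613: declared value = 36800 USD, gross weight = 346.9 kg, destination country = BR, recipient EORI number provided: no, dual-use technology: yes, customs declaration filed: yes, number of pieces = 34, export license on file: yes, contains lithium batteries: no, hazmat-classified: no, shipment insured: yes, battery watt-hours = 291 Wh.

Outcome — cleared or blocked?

Blocked

Atomic conditions:
  NOT customs declaration filed: yes → false
  contains lithium batteries: no → false
  export license on file: yes → true
  NOT shipment insured: yes → false
  battery watt-hours ≤ 328 Wh: 291 ≤ 328 is true
  declared value > 32241 USD: 36800 > 32241 is true
  hazmat-classified: no → false
  number of pieces ≥ 24: 34 ≥ 24 is true
  gross weight ≥ 166.5 kg: 346.9 ≥ 166.5 is true
  customs declaration filed: yes → true
  destination country ∈ {BR, KR, MX}: BR is in the set → true
  recipient EORI number provided: no → false
  dual-use technology: yes → true
  gross weight < 204.5 kg: 346.9 < 204.5 is false
  declared value ≤ 372 USD: 36800 ≤ 372 is false
Combine:
[1.1.1.1.1] false AND false = false
[1.1.1.1] NOT false = true
[1.1.1.2] true AND false = false
[1.1.1] true → false = false
[1.1.2.1] exactly-one(true, true, false) = false
[1.1.2] NOT false = true
[1.1] false AND true = false
[1] NOT false = true
[2.1] true AND true AND true AND true = true
[2.2.1] false OR true = true
[2.2.2] false AND false = false
[2.2] true AND false = false
[2] true → false = false
[root] true → false = false
Overall: false → blocked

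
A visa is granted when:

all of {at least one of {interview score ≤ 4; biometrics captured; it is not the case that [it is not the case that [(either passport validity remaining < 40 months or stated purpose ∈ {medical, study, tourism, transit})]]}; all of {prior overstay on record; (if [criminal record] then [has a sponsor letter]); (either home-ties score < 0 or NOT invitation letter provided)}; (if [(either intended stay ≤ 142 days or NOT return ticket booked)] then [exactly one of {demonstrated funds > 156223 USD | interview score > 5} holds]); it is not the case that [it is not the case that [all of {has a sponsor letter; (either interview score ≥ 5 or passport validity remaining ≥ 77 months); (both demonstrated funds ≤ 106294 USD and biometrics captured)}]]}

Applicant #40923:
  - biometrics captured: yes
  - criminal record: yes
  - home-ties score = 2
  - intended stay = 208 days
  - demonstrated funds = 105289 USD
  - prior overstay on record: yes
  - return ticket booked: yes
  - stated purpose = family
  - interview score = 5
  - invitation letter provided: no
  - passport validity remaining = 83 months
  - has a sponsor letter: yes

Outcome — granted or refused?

Granted

Atomic conditions:
  interview score ≤ 4: 5 ≤ 4 is false
  biometrics captured: yes → true
  passport validity remaining < 40 months: 83 < 40 is false
  stated purpose ∈ {medical, study, tourism, transit}: family is not in the set → false
  prior overstay on record: yes → true
  criminal record: yes → true
  has a sponsor letter: yes → true
  home-ties score < 0: 2 < 0 is false
  NOT invitation letter provided: no → true
  intended stay ≤ 142 days: 208 ≤ 142 is false
  NOT return ticket booked: yes → false
  demonstrated funds > 156223 USD: 105289 > 156223 is false
  interview score > 5: 5 > 5 is false
  interview score ≥ 5: 5 ≥ 5 is true
  passport validity remaining ≥ 77 months: 83 ≥ 77 is true
  demonstrated funds ≤ 106294 USD: 105289 ≤ 106294 is true
Combine:
[1.3.1.1] false OR false = false
[1.3.1] NOT false = true
[1.3] NOT true = false
[1] false OR true OR false = true
[2.2] true → true = true
[2.3] false OR true = true
[2] true AND true AND true = true
[3.1] false OR false = false
[3.2] exactly-one(false, false) = false
[3] false → false (antecedent false ⇒ implication holds) = true
[4.1.1.2] true OR true = true
[4.1.1.3] true AND true = true
[4.1.1] true AND true AND true = true
[4.1] NOT true = false
[4] NOT false = true
[root] true AND true AND true AND true = true
Overall: true → granted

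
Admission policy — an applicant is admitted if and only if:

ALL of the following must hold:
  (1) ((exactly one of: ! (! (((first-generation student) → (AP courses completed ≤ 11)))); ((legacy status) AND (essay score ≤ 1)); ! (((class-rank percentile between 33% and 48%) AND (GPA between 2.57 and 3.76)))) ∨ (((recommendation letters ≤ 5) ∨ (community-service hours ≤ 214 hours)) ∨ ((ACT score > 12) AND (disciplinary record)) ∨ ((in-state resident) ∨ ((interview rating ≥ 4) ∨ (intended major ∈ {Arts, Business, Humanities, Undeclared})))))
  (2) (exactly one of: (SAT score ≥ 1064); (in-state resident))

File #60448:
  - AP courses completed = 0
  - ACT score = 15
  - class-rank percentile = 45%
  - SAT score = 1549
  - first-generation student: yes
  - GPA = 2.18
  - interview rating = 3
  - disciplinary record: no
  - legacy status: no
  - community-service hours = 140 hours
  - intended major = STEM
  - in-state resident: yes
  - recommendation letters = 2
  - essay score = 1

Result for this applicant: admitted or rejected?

Atomic conditions:
  first-generation student: yes → true
  AP courses completed ≤ 11: 0 ≤ 11 is true
  legacy status: no → false
  essay score ≤ 1: 1 ≤ 1 is true
  class-rank percentile between 33% and 48%: 45 in [33, 48] is true
  GPA between 2.57 and 3.76: 2.18 in [2.57, 3.76] is false
  recommendation letters ≤ 5: 2 ≤ 5 is true
  community-service hours ≤ 214 hours: 140 ≤ 214 is true
  ACT score > 12: 15 > 12 is true
  disciplinary record: no → false
  in-state resident: yes → true
  interview rating ≥ 4: 3 ≥ 4 is false
  intended major ∈ {Arts, Business, Humanities, Undeclared}: STEM is not in the set → false
  SAT score ≥ 1064: 1549 ≥ 1064 is true
Combine:
[1.1.1.1.1] true → true = true
[1.1.1.1] NOT true = false
[1.1.1] NOT false = true
[1.1.2] false AND true = false
[1.1.3.1] true AND false = false
[1.1.3] NOT false = true
[1.1] exactly-one(true, false, true) = false
[1.2.1] true OR true = true
[1.2.2] true AND false = false
[1.2.3.2] false OR false = false
[1.2.3] true OR false = true
[1.2] true OR false OR true = true
[1] false OR true = true
[2] exactly-one(true, true) = false
[root] true AND false = false
Overall: false → rejected

Rejected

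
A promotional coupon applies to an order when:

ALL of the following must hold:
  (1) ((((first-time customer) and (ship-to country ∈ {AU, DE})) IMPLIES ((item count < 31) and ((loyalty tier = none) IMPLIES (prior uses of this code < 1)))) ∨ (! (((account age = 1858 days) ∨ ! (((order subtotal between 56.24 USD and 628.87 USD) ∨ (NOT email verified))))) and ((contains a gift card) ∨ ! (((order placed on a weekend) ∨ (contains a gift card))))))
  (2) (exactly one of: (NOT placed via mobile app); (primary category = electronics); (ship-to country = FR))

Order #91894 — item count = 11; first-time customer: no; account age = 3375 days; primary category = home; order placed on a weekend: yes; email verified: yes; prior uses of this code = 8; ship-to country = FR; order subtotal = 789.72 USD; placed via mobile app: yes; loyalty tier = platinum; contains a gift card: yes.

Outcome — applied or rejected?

Applied

Atomic conditions:
  first-time customer: no → false
  ship-to country ∈ {AU, DE}: FR is not in the set → false
  item count < 31: 11 < 31 is true
  loyalty tier = none: platinum == none is false
  prior uses of this code < 1: 8 < 1 is false
  account age = 1858 days: 3375 == 1858 is false
  order subtotal between 56.24 USD and 628.87 USD: 789.72 in [56.24, 628.87] is false
  NOT email verified: yes → false
  contains a gift card: yes → true
  order placed on a weekend: yes → true
  NOT placed via mobile app: yes → false
  primary category = electronics: home == electronics is false
  ship-to country = FR: FR == FR is true
Combine:
[1.1.1] false AND false = false
[1.1.2.2] false → false (antecedent false ⇒ implication holds) = true
[1.1.2] true AND true = true
[1.1] false → true (antecedent false ⇒ implication holds) = true
[1.2.1.1.2.1] false OR false = false
[1.2.1.1.2] NOT false = true
[1.2.1.1] false OR true = true
[1.2.1] NOT true = false
[1.2.2.2.1] true OR true = true
[1.2.2.2] NOT true = false
[1.2.2] true OR false = true
[1.2] false AND true = false
[1] true OR false = true
[2] exactly-one(false, false, true) = true
[root] true AND true = true
Overall: true → applied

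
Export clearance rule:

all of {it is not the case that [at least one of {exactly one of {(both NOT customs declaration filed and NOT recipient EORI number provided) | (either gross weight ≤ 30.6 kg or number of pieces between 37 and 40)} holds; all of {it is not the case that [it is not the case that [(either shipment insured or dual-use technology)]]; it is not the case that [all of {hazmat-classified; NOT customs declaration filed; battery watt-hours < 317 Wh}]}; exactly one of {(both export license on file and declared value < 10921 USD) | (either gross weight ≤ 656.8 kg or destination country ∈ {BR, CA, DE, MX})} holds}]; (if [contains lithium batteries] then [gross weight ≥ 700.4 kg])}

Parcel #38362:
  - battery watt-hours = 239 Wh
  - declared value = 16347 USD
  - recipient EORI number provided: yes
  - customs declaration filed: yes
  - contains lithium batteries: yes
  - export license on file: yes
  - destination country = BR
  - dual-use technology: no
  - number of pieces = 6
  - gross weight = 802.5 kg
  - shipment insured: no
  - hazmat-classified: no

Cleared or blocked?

Blocked

Atomic conditions:
  NOT customs declaration filed: yes → false
  NOT recipient EORI number provided: yes → false
  gross weight ≤ 30.6 kg: 802.5 ≤ 30.6 is false
  number of pieces between 37 and 40: 6 in [37, 40] is false
  shipment insured: no → false
  dual-use technology: no → false
  hazmat-classified: no → false
  battery watt-hours < 317 Wh: 239 < 317 is true
  export license on file: yes → true
  declared value < 10921 USD: 16347 < 10921 is false
  gross weight ≤ 656.8 kg: 802.5 ≤ 656.8 is false
  destination country ∈ {BR, CA, DE, MX}: BR is in the set → true
  contains lithium batteries: yes → true
  gross weight ≥ 700.4 kg: 802.5 ≥ 700.4 is true
Combine:
[1.1.1.1] false AND false = false
[1.1.1.2] false OR false = false
[1.1.1] exactly-one(false, false) = false
[1.1.2.1.1.1] false OR false = false
[1.1.2.1.1] NOT false = true
[1.1.2.1] NOT true = false
[1.1.2.2.1] false AND false AND true = false
[1.1.2.2] NOT false = true
[1.1.2] false AND true = false
[1.1.3.1] true AND false = false
[1.1.3.2] false OR true = true
[1.1.3] exactly-one(false, true) = true
[1.1] false OR false OR true = true
[1] NOT true = false
[2] true → true = true
[root] false AND true = false
Overall: false → blocked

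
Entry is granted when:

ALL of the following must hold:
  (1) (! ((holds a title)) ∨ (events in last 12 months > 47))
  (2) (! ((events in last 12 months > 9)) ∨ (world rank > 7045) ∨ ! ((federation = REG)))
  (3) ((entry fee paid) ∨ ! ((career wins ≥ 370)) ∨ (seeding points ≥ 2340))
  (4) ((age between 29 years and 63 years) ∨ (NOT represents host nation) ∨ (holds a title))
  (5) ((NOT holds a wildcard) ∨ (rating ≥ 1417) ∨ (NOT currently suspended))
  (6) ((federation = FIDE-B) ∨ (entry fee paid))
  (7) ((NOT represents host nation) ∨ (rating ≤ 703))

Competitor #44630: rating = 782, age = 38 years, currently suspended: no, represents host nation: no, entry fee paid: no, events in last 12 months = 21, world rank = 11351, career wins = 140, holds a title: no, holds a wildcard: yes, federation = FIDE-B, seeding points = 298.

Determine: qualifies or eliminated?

Atomic conditions:
  holds a title: no → false
  events in last 12 months > 47: 21 > 47 is false
  events in last 12 months > 9: 21 > 9 is true
  world rank > 7045: 11351 > 7045 is true
  federation = REG: FIDE-B == REG is false
  entry fee paid: no → false
  career wins ≥ 370: 140 ≥ 370 is false
  seeding points ≥ 2340: 298 ≥ 2340 is false
  age between 29 years and 63 years: 38 in [29, 63] is true
  NOT represents host nation: no → true
  NOT holds a wildcard: yes → false
  rating ≥ 1417: 782 ≥ 1417 is false
  NOT currently suspended: no → true
  federation = FIDE-B: FIDE-B == FIDE-B is true
  rating ≤ 703: 782 ≤ 703 is false
Combine:
[1.1] NOT false = true
[1] true OR false = true
[2.1] NOT true = false
[2.3] NOT false = true
[2] false OR true OR true = true
[3.2] NOT false = true
[3] false OR true OR false = true
[4] true OR true OR false = true
[5] false OR false OR true = true
[6] true OR false = true
[7] true OR false = true
[root] true AND true AND true AND true AND true AND true AND true = true
Overall: true → qualifies

Qualifies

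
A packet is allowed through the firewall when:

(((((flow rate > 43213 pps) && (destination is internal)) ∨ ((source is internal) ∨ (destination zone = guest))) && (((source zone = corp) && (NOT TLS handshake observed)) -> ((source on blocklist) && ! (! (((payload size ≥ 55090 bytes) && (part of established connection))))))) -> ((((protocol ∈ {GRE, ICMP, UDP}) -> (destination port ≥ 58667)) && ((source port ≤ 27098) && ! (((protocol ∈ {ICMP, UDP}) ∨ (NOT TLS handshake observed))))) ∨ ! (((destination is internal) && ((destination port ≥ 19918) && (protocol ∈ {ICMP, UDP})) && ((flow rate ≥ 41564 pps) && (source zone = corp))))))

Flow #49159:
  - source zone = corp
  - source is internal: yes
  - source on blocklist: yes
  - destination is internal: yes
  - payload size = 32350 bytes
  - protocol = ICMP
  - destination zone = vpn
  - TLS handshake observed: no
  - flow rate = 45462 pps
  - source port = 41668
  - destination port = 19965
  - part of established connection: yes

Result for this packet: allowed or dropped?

Atomic conditions:
  flow rate > 43213 pps: 45462 > 43213 is true
  destination is internal: yes → true
  source is internal: yes → true
  destination zone = guest: vpn == guest is false
  source zone = corp: corp == corp is true
  NOT TLS handshake observed: no → true
  source on blocklist: yes → true
  payload size ≥ 55090 bytes: 32350 ≥ 55090 is false
  part of established connection: yes → true
  protocol ∈ {GRE, ICMP, UDP}: ICMP is in the set → true
  destination port ≥ 58667: 19965 ≥ 58667 is false
  source port ≤ 27098: 41668 ≤ 27098 is false
  protocol ∈ {ICMP, UDP}: ICMP is in the set → true
  destination port ≥ 19918: 19965 ≥ 19918 is true
  flow rate ≥ 41564 pps: 45462 ≥ 41564 is true
Combine:
[1.1.1] true AND true = true
[1.1.2] true OR false = true
[1.1] true OR true = true
[1.2.1] true AND true = true
[1.2.2.2.1.1] false AND true = false
[1.2.2.2.1] NOT false = true
[1.2.2.2] NOT true = false
[1.2.2] true AND false = false
[1.2] true → false = false
[1] true AND false = false
[2.1.1] true → false = false
[2.1.2.2.1] true OR true = true
[2.1.2.2] NOT true = false
[2.1.2] false AND false = false
[2.1] false AND false = false
[2.2.1.2] true AND true = true
[2.2.1.3] true AND true = true
[2.2.1] true AND true AND true = true
[2.2] NOT true = false
[2] false OR false = false
[root] false → false (antecedent false ⇒ implication holds) = true
Overall: true → allowed

Allowed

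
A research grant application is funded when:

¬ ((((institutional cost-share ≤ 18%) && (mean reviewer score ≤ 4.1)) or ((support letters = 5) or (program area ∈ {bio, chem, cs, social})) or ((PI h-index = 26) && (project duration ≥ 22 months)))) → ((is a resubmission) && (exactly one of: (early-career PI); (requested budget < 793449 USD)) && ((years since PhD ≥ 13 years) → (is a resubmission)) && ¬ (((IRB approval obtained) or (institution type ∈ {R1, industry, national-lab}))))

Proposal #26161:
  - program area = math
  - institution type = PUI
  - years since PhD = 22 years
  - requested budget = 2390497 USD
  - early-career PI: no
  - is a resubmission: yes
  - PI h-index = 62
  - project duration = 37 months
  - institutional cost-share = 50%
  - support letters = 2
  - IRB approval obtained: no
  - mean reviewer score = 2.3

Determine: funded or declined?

Atomic conditions:
  institutional cost-share ≤ 18%: 50 ≤ 18 is false
  mean reviewer score ≤ 4.1: 2.3 ≤ 4.1 is true
  support letters = 5: 2 == 5 is false
  program area ∈ {bio, chem, cs, social}: math is not in the set → false
  PI h-index = 26: 62 == 26 is false
  project duration ≥ 22 months: 37 ≥ 22 is true
  is a resubmission: yes → true
  early-career PI: no → false
  requested budget < 793449 USD: 2390497 < 793449 is false
  years since PhD ≥ 13 years: 22 ≥ 13 is true
  IRB approval obtained: no → false
  institution type ∈ {R1, industry, national-lab}: PUI is not in the set → false
Combine:
[1.1.1] false AND true = false
[1.1.2] false OR false = false
[1.1.3] false AND true = false
[1.1] false OR false OR false = false
[1] NOT false = true
[2.2] exactly-one(false, false) = false
[2.3] true → true = true
[2.4.1] false OR false = false
[2.4] NOT false = true
[2] true AND false AND true AND true = false
[root] true → false = false
Overall: false → declined

Declined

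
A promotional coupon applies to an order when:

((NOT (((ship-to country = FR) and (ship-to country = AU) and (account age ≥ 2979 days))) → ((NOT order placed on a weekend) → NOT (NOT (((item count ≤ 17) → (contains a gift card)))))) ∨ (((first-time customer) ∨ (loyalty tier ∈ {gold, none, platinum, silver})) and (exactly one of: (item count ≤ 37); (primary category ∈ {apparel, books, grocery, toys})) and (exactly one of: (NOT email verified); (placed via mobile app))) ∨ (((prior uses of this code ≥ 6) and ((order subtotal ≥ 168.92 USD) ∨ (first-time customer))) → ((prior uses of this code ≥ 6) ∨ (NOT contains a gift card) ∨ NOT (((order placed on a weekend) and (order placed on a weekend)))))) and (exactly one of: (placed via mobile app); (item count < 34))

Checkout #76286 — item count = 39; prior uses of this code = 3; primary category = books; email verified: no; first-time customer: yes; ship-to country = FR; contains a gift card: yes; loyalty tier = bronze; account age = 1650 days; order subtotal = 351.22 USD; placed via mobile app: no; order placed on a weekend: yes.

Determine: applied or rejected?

Atomic conditions:
  ship-to country = FR: FR == FR is true
  ship-to country = AU: FR == AU is false
  account age ≥ 2979 days: 1650 ≥ 2979 is false
  NOT order placed on a weekend: yes → false
  item count ≤ 17: 39 ≤ 17 is false
  contains a gift card: yes → true
  first-time customer: yes → true
  loyalty tier ∈ {gold, none, platinum, silver}: bronze is not in the set → false
  item count ≤ 37: 39 ≤ 37 is false
  primary category ∈ {apparel, books, grocery, toys}: books is in the set → true
  NOT email verified: no → true
  placed via mobile app: no → false
  prior uses of this code ≥ 6: 3 ≥ 6 is false
  order subtotal ≥ 168.92 USD: 351.22 ≥ 168.92 is true
  NOT contains a gift card: yes → false
  order placed on a weekend: yes → true
  item count < 34: 39 < 34 is false
Combine:
[1.1.1.1] true AND false AND false = false
[1.1.1] NOT false = true
[1.1.2.2.1.1] false → true (antecedent false ⇒ implication holds) = true
[1.1.2.2.1] NOT true = false
[1.1.2.2] NOT false = true
[1.1.2] false → true (antecedent false ⇒ implication holds) = true
[1.1] true → true = true
[1.2.1] true OR false = true
[1.2.2] exactly-one(false, true) = true
[1.2.3] exactly-one(true, false) = true
[1.2] true AND true AND true = true
[1.3.1.2] true OR true = true
[1.3.1] false AND true = false
[1.3.2.3.1] true AND true = true
[1.3.2.3] NOT true = false
[1.3.2] false OR false OR false = false
[1.3] false → false (antecedent false ⇒ implication holds) = true
[1] true OR true OR true = true
[2] exactly-one(false, false) = false
[root] true AND false = false
Overall: false → rejected

Rejected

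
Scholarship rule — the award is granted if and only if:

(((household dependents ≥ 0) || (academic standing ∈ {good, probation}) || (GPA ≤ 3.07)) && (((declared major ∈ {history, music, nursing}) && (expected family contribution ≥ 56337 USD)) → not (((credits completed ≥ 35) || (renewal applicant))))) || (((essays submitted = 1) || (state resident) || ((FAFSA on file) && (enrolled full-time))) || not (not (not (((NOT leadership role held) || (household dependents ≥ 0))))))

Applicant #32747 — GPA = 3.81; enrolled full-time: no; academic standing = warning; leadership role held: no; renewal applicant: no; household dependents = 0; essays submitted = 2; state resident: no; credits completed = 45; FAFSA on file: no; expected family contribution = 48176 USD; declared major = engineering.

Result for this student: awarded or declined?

Awarded

Atomic conditions:
  household dependents ≥ 0: 0 ≥ 0 is true
  academic standing ∈ {good, probation}: warning is not in the set → false
  GPA ≤ 3.07: 3.81 ≤ 3.07 is false
  declared major ∈ {history, music, nursing}: engineering is not in the set → false
  expected family contribution ≥ 56337 USD: 48176 ≥ 56337 is false
  credits completed ≥ 35: 45 ≥ 35 is true
  renewal applicant: no → false
  essays submitted = 1: 2 == 1 is false
  state resident: no → false
  FAFSA on file: no → false
  enrolled full-time: no → false
  NOT leadership role held: no → true
Combine:
[1.1] true OR false OR false = true
[1.2.1] false AND false = false
[1.2.2.1] true OR false = true
[1.2.2] NOT true = false
[1.2] false → false (antecedent false ⇒ implication holds) = true
[1] true AND true = true
[2.1.3] false AND false = false
[2.1] false OR false OR false = false
[2.2.1.1.1] true OR true = true
[2.2.1.1] NOT true = false
[2.2.1] NOT false = true
[2.2] NOT true = false
[2] false OR false = false
[root] true OR false = true
Overall: true → awarded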